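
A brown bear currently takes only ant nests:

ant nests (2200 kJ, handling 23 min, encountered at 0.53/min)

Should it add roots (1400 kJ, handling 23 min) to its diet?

No

Current rate: (0.53×2200)/(1 + 0.53×23) = 88.4 kJ/min.
Profitability of roots: 1400/23 = 60.87 kJ/min.
60.87 < 88.4, so adding roots would lower the average — exclude it.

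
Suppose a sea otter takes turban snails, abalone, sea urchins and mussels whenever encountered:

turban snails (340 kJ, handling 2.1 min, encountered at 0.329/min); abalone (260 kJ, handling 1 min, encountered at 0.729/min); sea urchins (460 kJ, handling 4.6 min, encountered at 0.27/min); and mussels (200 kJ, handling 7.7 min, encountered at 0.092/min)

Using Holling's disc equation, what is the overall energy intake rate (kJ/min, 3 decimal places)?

101.595 kJ/min

Energy encountered per unit search time: 0.329×340 + 0.729×260 + 0.27×460 + 0.092×200 = 444 kJ/min.
Handling time per unit search time: 0.329×2.1 + 0.729×1 + 0.27×4.6 + 0.092×7.7 = 3.37.
Rate = 444/(1 + 3.37) = 101.6 kJ/min.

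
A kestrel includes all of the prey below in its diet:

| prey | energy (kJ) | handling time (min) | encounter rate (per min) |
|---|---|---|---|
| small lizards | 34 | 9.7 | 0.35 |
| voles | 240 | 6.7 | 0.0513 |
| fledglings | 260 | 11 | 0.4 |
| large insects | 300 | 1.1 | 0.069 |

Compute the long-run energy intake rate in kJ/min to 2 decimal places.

R = (0.35×34 + 0.0513×240 + 0.4×260 + 0.069×300) / (1 + 0.35×9.7 + 0.0513×6.7 + 0.4×11 + 0.069×1.1) = 148.9/9.215 = 16.16 kJ/min.

16.16 kJ/min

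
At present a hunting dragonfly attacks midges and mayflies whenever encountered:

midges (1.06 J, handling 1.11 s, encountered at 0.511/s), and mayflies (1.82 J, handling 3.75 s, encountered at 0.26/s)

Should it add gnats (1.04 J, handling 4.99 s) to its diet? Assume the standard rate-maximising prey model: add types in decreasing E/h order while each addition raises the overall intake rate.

No

Intake rate on the current diet: R = (0.511×1.06 + 0.26×1.82) / (1 + 0.511×1.11 + 0.26×3.75) = 1.015/2.542 = 0.3992 J/s.
Profitability of gnats: 1.04/4.99 = 0.2084 J/s.
Since 0.2084 < R, time spent handling gnats is better spent searching.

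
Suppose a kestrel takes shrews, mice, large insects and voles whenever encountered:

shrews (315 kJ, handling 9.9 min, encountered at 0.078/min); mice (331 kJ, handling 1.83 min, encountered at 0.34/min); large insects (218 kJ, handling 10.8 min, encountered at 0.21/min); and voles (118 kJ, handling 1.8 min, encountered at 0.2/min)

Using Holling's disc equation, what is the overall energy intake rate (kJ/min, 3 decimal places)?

41.114 kJ/min

Energy encountered per unit search time: 0.078×315 + 0.34×331 + 0.21×218 + 0.2×118 = 206.5 kJ/min.
Handling time per unit search time: 0.078×9.9 + 0.34×1.83 + 0.21×10.8 + 0.2×1.8 = 4.022.
Rate = 206.5/(1 + 4.022) = 41.11 kJ/min.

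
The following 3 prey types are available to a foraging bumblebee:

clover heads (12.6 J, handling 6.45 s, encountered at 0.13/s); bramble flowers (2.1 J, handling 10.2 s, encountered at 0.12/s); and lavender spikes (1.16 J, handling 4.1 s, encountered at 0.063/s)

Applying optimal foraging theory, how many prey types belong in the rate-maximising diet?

Profitabilities (E/h, J/s): clover heads 1.95, lavender spikes 0.283, bramble flowers 0.206. Add prey in this order while the next type's profitability exceeds the intake rate on those already taken.
Rate on top 1: 0.8909. lavender spikes: 0.283 < 0.8909 → exclude; stop.
Optimal diet: clover heads — 1 of 3 types.

1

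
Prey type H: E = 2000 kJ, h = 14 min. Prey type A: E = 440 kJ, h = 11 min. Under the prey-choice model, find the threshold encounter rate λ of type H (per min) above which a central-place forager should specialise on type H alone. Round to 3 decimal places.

0.028 per min

The zero-one rule: include type A iff E₂/h₂ > λE₁/(1+λh₁). Equality gives the switch point.
λE₁h₂ = E₂ + λE₂h₁ ⇒ λ = E₂/(E₁h₂ − E₂h₁) = 440/(2.2e+04 − 6160) = 0.02778 per min.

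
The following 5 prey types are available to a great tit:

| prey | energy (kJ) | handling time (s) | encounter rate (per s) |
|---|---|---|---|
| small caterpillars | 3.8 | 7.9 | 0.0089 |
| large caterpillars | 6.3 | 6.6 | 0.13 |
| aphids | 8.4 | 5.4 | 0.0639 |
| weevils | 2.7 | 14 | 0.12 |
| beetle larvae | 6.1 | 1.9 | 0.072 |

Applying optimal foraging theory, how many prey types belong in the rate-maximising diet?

3

E/h in descending order: beetle larvae 3.21, aphids 1.56, large caterpillars 0.955, small caterpillars 0.481, weevils 0.193 kJ/s. The optimal diet is the largest prefix of this list for which every included type satisfies E_i/h_i > R on the types above it.
Rate on top 1: 0.3863. aphids: 1.56 > 0.3863 → include.
Rate on top 2: 0.6586. large caterpillars: 0.955 > 0.6586 → include.
Rate on top 3: 0.7671. small caterpillars: 0.481 < 0.7671 → exclude; stop.
Optimal diet: beetle larvae, aphids, large caterpillars — 3 of 5 types.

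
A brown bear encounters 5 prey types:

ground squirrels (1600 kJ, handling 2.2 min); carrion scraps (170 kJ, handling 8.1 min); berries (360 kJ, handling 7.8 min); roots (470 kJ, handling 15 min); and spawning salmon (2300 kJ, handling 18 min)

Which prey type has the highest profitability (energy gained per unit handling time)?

In descending order of E/h:
ground squirrels: 1600/2.2 = 727 kJ/min
spawning salmon: 2300/18 = 128 kJ/min
berries: 360/7.8 = 46.2 kJ/min
roots: 470/15 = 31.3 kJ/min
carrion scraps: 170/8.1 = 21 kJ/min

ground squirrels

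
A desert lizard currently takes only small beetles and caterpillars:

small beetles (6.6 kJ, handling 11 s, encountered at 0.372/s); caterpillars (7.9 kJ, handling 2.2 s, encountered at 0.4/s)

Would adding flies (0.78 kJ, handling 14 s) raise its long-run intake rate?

No

On small beetles and caterpillars alone, R = ΣλE/(1+Σλh) = 5.615/5.972 = 0.9403 kJ/s.
flies: E/h = 0.78/14 = 0.05571 kJ/s.
0.05571 < 0.9403, so adding flies would lower the average — exclude it.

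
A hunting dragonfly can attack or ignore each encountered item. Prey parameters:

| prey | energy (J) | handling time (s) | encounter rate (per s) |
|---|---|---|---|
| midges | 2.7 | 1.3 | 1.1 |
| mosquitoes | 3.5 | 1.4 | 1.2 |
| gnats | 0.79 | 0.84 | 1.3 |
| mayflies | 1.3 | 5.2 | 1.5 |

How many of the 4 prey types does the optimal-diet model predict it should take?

E/h in descending order: mosquitoes 2.5, midges 2.08, gnats 0.94, mayflies 0.25 J/s. The optimal diet is the largest prefix of this list for which every included type satisfies E_i/h_i > R on the types above it.
Rate on top 1: 1.567. midges: 2.08 > 1.567 → include.
Rate on top 2: 1.745. gnats: 0.94 < 1.745 → exclude; stop.
Optimal diet: mosquitoes, midges — 2 of 4 types.

2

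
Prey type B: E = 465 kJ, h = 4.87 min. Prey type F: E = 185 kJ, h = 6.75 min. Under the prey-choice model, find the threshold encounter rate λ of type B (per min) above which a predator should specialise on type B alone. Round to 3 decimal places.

0.083 per min

Drop type F once their profitability E₂/h₂ falls below the rate achievable on type B alone: E₂/h₂ = λE₁/(1 + λh₁).
Solve for λ: λE₁h₂ = E₂(1 + λh₁) → λ(E₁h₂ − E₂h₁) = E₂ → λ = E₂/(E₁h₂ − E₂h₁).
λ = 185/(465×6.75 − 185×4.87) = 185/2238 = 0.08267 per min.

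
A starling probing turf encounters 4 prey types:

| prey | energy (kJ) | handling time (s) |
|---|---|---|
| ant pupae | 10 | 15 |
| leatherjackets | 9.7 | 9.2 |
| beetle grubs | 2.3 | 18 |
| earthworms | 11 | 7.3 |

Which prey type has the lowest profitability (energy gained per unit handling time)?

beetle grubs

In descending order of E/h:
earthworms: 11/7.3 = 1.51 kJ/s
leatherjackets: 9.7/9.2 = 1.05 kJ/s
ant pupae: 10/15 = 0.667 kJ/s
beetle grubs: 2.3/18 = 0.128 kJ/s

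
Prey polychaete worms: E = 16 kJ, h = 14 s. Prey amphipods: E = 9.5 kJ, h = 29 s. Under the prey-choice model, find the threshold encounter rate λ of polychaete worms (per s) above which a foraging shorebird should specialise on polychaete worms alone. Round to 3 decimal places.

The zero-one rule: include amphipods iff E₂/h₂ > λE₁/(1+λh₁). Equality gives the switch point.
λE₁h₂ = E₂ + λE₂h₁ ⇒ λ = E₂/(E₁h₂ − E₂h₁) = 9.5/(464 − 133) = 0.0287 per s.

0.029 per s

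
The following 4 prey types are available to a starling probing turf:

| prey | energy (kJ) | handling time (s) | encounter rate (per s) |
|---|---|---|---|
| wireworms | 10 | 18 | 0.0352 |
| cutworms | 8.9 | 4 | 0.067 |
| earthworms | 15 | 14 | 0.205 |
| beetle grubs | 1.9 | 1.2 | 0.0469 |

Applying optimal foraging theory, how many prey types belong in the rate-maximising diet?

Rank by E/h (kJ/s): cutworms 2.23, beetle grubs 1.58, earthworms 1.07, wireworms 0.556. Include each in turn until the next type's E/h falls below the running intake rate.
Rate on top 1: 0.4703. beetle grubs: 1.58 > 0.4703 → include.
Rate on top 2: 0.5176. earthworms: 1.07 > 0.5176 → include.
Rate on top 3: 0.8966. wireworms: 0.556 < 0.8966 → exclude; stop.
Optimal diet: cutworms, beetle grubs, earthworms — 3 of 4 types.

3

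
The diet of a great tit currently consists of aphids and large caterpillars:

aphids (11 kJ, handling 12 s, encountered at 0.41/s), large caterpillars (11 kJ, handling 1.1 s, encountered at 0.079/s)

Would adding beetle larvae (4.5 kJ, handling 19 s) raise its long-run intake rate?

No

Intake rate on the current diet: R = (0.41×11 + 0.079×11) / (1 + 0.41×12 + 0.079×1.1) = 5.379/6.007 = 0.8955 kJ/s.
Profitability of beetle larvae: 4.5/19 = 0.2368 kJ/s.
0.2368 < 0.8955, so adding beetle larvae would lower the average — exclude it.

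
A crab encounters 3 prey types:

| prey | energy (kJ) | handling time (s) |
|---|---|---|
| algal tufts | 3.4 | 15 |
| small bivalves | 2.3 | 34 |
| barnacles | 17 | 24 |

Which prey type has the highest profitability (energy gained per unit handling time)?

barnacles

In descending order of E/h:
barnacles: 17/24 = 0.708 kJ/s
algal tufts: 3.4/15 = 0.227 kJ/s
small bivalves: 2.3/34 = 0.0676 kJ/s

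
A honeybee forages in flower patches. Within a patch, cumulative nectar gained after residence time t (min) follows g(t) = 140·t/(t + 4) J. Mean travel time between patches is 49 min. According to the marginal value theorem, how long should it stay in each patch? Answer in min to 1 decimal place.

14.0 min

Maximise g(t)/(T+t): set derivative to zero → g'(t)(T+t) = g(t).
g'(t) = 140·4/(t + 4)². Setting 140·4/(t+4)² = 140t/[(t+4)(49+t)] gives 4(49+t) = t(t+4), so t² = 4×49 = 196.
t* = √196 = 14 min.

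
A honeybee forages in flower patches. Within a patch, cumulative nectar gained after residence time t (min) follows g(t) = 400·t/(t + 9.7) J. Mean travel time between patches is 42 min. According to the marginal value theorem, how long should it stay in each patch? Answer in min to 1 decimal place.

20.2 min

By the marginal value theorem, leave when the instantaneous gain rate g'(t) equals the habitat-wide average g(t)/(T + t).
g'(t) = 400·9.7/(t + 9.7)². Setting 400·9.7/(t+9.7)² = 400t/[(t+9.7)(42+t)] gives 9.7(42+t) = t(t+9.7), so t² = 9.7×42 = 407.4.
t* = √407.4 = 20.18 min.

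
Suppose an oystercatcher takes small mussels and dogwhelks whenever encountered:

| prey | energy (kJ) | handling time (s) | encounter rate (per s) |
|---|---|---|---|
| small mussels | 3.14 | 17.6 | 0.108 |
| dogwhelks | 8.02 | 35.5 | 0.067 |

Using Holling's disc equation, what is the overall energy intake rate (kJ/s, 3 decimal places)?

Energy encountered per unit search time: 0.108×3.14 + 0.067×8.02 = 0.8765 kJ/s.
Handling time per unit search time: 0.108×17.6 + 0.067×35.5 = 4.279.
Rate = 0.8765/(1 + 4.279) = 0.166 kJ/s.

0.166 kJ/s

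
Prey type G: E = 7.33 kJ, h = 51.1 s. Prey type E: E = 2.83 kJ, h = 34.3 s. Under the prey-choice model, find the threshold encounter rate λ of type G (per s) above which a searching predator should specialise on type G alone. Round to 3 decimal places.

The zero-one rule: include type E iff E₂/h₂ > λE₁/(1+λh₁). Equality gives the switch point.
λE₁h₂ = E₂ + λE₂h₁ ⇒ λ = E₂/(E₁h₂ − E₂h₁) = 2.83/(251.4 − 144.6) = 0.0265 per s.

0.026 per s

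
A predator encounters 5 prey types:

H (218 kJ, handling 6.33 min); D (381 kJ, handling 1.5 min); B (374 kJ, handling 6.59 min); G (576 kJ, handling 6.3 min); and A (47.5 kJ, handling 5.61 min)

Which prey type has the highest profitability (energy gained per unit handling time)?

In descending order of E/h:
D: 381/1.5 = 254 kJ/min
G: 576/6.3 = 91.4 kJ/min
B: 374/6.59 = 56.8 kJ/min
H: 218/6.33 = 34.4 kJ/min
A: 47.5/5.61 = 8.47 kJ/min

D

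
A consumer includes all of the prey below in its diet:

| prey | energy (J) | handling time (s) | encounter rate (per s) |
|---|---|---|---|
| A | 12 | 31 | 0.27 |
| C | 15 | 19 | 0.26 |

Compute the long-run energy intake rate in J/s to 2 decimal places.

0.50 J/s

R = (0.27×12 + 0.26×15) / (1 + 0.27×31 + 0.26×19) = 7.14/14.31 = 0.499 J/s.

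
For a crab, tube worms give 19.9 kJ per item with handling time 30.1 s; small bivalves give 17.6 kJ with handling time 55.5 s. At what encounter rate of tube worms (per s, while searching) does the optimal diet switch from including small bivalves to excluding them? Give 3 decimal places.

0.031 per s

At the threshold, the rate on tube worms alone equals the profitability of small bivalves: λ·19.9/(1 + λ·30.1) = 17.6/55.5 = 0.3171.
Rearranging, λ(19.9 − 0.3171×30.1) = 0.3171, so λ = 0.3171/10.35 = 0.03063 per s.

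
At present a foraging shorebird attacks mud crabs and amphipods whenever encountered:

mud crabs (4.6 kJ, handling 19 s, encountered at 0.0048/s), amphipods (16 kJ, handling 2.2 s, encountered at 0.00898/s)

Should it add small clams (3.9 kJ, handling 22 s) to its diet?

Yes

On mud crabs and amphipods alone, R = ΣλE/(1+Σλh) = 0.1658/1.111 = 0.1492 kJ/s.
small clams: E/h = 3.9/22 = 0.1773 kJ/s.
Since 0.1773 > R, including small clams increases the long-run rate.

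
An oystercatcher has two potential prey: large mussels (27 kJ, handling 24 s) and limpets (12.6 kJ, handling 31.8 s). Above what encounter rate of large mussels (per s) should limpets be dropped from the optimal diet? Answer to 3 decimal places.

Drop limpets once their profitability E₂/h₂ falls below the rate achievable on large mussels alone: E₂/h₂ = λE₁/(1 + λh₁).
Solve for λ: λE₁h₂ = E₂(1 + λh₁) → λ(E₁h₂ − E₂h₁) = E₂ → λ = E₂/(E₁h₂ − E₂h₁).
λ = 12.6/(27×31.8 − 12.6×24) = 12.6/556.2 = 0.02265 per s.

0.023 per s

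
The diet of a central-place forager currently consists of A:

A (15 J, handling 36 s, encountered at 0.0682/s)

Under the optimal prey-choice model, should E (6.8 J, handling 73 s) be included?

Intake rate on the current diet: R = (0.0682×15) / (1 + 0.0682×36) = 1.023/3.455 = 0.2961 J/s.
E: E/h = 6.8/73 = 0.09315 J/s.
0.09315 < 0.2961, so adding E would lower the average — exclude it.

No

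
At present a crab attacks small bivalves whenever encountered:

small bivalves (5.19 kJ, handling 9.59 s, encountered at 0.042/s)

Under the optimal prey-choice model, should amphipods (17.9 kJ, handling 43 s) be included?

Intake rate on the current diet: R = (0.042×5.19) / (1 + 0.042×9.59) = 0.218/1.403 = 0.1554 kJ/s.
Profitability of amphipods: 17.9/43 = 0.4163 kJ/s.
0.4163 > 0.1554, so adding amphipods raises the average — include it.

Yes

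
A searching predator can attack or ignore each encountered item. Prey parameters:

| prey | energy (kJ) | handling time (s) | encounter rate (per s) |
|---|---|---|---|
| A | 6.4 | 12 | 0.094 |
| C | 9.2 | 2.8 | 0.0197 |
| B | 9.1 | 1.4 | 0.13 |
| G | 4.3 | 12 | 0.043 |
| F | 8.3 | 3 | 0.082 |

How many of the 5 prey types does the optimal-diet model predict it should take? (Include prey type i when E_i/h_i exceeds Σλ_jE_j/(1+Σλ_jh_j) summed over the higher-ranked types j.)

Rank by E/h (kJ/s): B 6.5, C 3.29, F 2.77, A 0.533, G 0.358. Include each in turn until the next type's E/h falls below the running intake rate.
Rate on top 1: 1.001. C: 3.29 > 1.001 → include.
Rate on top 2: 1.103. F: 2.77 > 1.103 → include.
Rate on top 3: 1.379. A: 0.533 < 1.379 → exclude; stop.
Optimal diet: B, C, F — 3 of 5 types.

3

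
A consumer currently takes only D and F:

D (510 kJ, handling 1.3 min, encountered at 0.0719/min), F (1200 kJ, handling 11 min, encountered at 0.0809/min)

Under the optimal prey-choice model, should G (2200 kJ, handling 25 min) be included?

Current rate: (0.0719×510 + 0.0809×1200)/(1 + 0.0719×1.3 + 0.0809×11) = 67.44 kJ/min.
Profitability of G: 2200/25 = 88 kJ/min.
88 > 67.44, so adding G raises the average — include it.

Yes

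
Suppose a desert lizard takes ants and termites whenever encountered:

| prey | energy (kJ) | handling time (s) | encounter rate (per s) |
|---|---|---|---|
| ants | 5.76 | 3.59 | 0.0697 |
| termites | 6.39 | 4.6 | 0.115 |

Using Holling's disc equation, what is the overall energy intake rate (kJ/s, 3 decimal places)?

R = (0.0697×5.76 + 0.115×6.39) / (1 + 0.0697×3.59 + 0.115×4.6) = 1.136/1.779 = 0.6387 kJ/s.

0.639 kJ/s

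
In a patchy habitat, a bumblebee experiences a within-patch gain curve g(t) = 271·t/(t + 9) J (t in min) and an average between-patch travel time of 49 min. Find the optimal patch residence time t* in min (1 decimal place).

By the marginal value theorem, leave when the instantaneous gain rate g'(t) equals the habitat-wide average g(t)/(T + t).
g'(t) = 271·9/(t + 9)². Setting 271·9/(t+9)² = 271t/[(t+9)(49+t)] gives 9(49+t) = t(t+9), so t² = 9×49 = 441.
t* = √441 = 21 min.

21.0 min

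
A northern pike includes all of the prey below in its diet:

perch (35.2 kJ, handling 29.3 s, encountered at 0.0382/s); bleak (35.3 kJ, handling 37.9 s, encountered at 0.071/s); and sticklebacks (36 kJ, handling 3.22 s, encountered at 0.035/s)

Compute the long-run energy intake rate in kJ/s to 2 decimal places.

R = Σλ_iE_i / (1 + Σλ_ih_i)
Numerator: 0.0382×35.2 + 0.071×35.3 + 0.035×36 = 5.111
Denominator: 1 + 0.0382×29.3 + 0.071×37.9 + 0.035×3.22 = 4.923
R = 5.111/4.923 = 1.038 kJ/s

1.04 kJ/s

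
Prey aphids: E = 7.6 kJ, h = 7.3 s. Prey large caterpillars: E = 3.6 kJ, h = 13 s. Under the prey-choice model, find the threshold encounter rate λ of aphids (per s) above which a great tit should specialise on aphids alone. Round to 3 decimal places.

0.050 per s

Drop large caterpillars once their profitability E₂/h₂ falls below the rate achievable on aphids alone: E₂/h₂ = λE₁/(1 + λh₁).
Solve for λ: λE₁h₂ = E₂(1 + λh₁) → λ(E₁h₂ − E₂h₁) = E₂ → λ = E₂/(E₁h₂ − E₂h₁).
λ = 3.6/(7.6×13 − 3.6×7.3) = 3.6/72.52 = 0.04964 per s.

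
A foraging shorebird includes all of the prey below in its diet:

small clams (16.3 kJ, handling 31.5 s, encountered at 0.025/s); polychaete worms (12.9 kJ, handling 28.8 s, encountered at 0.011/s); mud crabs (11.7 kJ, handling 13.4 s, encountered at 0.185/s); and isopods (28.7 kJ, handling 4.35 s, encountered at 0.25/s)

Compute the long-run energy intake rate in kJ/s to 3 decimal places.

1.744 kJ/s

R = (0.025×16.3 + 0.011×12.9 + 0.185×11.7 + 0.25×28.7) / (1 + 0.025×31.5 + 0.011×28.8 + 0.185×13.4 + 0.25×4.35) = 9.889/5.671 = 1.744 kJ/s.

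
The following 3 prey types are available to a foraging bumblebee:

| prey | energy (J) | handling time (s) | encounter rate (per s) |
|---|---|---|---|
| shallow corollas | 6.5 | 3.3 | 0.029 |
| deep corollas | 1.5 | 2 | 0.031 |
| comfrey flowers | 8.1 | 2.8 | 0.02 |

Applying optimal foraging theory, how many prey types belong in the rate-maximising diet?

3

Rank by E/h (J/s): comfrey flowers 2.89, shallow corollas 1.97, deep corollas 0.75. Include each in turn until the next type's E/h falls below the running intake rate.
Rate on top 1: 0.1534. shallow corollas: 1.97 > 0.1534 → include.
Rate on top 2: 0.3043. deep corollas: 0.75 > 0.3043 → include.
Optimal diet: comfrey flowers, shallow corollas, deep corollas — 3 of 3 types.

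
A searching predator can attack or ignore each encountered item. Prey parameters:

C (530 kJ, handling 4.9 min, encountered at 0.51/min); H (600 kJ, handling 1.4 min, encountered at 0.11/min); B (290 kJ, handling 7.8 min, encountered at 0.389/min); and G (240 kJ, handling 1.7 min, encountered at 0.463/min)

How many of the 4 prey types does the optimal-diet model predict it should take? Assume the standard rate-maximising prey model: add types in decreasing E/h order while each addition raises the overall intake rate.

3

Rank by E/h (kJ/min): H 429, G 141, C 108, B 37.2. Include each in turn until the next type's E/h falls below the running intake rate.
Rate on top 1: 57.19. G: 141 > 57.19 → include.
Rate on top 2: 91.25. C: 108 > 91.25 → include.
Rate on top 3: 100.8. B: 37.2 < 100.8 → exclude; stop.
Optimal diet: H, G, C — 3 of 4 types.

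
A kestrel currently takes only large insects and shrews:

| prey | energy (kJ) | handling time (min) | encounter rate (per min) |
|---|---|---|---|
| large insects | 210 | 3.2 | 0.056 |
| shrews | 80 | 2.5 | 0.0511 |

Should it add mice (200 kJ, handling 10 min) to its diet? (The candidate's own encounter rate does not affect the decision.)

Yes

Intake rate on the current diet: R = (0.056×210 + 0.0511×80) / (1 + 0.056×3.2 + 0.0511×2.5) = 15.85/1.307 = 12.13 kJ/min.
Profitability of mice: 200/10 = 20 kJ/min.
20 > 12.13, so adding mice raises the average — include it.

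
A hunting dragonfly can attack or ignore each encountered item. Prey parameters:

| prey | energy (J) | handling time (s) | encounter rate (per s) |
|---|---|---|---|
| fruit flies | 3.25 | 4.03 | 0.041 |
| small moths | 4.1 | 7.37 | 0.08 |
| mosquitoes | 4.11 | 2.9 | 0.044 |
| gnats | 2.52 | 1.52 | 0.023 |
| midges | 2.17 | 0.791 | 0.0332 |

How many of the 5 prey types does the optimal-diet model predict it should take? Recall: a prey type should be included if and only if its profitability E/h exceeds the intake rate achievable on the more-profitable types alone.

5

Profitabilities (E/h, J/s): midges 2.74, gnats 1.66, mosquitoes 1.42, fruit flies 0.806, small moths 0.556. Add prey in this order while the next type's profitability exceeds the intake rate on those already taken.
Rate on top 1: 0.0702. gnats: 1.66 > 0.0702 → include.
Rate on top 2: 0.1225. mosquitoes: 1.42 > 0.1225 → include.
Rate on top 3: 0.2615. fruit flies: 0.806 > 0.2615 → include.
Rate on top 4: 0.328. small moths: 0.556 > 0.328 → include.
Optimal diet: midges, gnats, mosquitoes, fruit flies, small moths — 5 of 5 types.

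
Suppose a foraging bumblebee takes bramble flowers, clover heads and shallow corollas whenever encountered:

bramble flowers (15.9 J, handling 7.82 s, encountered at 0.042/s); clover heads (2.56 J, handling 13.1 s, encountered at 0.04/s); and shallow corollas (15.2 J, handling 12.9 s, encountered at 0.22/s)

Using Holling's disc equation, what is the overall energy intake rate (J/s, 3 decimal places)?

0.877 J/s

Energy encountered per unit search time: 0.042×15.9 + 0.04×2.56 + 0.22×15.2 = 4.114 J/s.
Handling time per unit search time: 0.042×7.82 + 0.04×13.1 + 0.22×12.9 = 3.69.
Rate = 4.114/(1 + 3.69) = 0.8771 J/s.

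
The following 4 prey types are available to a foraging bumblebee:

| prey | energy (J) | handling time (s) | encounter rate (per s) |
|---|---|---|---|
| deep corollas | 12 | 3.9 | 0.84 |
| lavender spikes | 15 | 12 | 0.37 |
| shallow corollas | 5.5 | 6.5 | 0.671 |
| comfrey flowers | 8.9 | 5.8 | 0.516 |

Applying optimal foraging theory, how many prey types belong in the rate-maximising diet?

1

E/h in descending order: deep corollas 3.08, comfrey flowers 1.53, lavender spikes 1.25, shallow corollas 0.846 J/s. The optimal diet is the largest prefix of this list for which every included type satisfies E_i/h_i > R on the types above it.
Rate on top 1: 2.357. comfrey flowers: 1.53 < 2.357 → exclude; stop.
Optimal diet: deep corollas — 1 of 4 types.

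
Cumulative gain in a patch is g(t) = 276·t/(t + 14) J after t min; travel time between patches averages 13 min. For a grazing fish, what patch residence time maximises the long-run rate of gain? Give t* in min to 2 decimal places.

Maximise g(t)/(T+t): set derivative to zero → g'(t)(T+t) = g(t).
g'(t) = 276·14/(t + 14)². Setting 276·14/(t+14)² = 276t/[(t+14)(13+t)] gives 14(13+t) = t(t+14), so t² = 14×13 = 182.
t* = √182 = 13.49 min.

13.49 min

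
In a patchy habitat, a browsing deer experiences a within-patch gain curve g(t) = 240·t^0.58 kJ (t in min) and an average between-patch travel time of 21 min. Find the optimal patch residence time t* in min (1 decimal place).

29.0 min

By the marginal value theorem, leave when the instantaneous gain rate g'(t) equals the habitat-wide average g(t)/(T + t).
g'(t) = 0.58·240·t^-0.42. Setting 0.58·240·t^-0.42 = 240·t^0.58/(21+t) gives 0.58(21+t) = t, so 0.42·t = 0.58×21.
t* = 0.58×21/0.42 = 29 min.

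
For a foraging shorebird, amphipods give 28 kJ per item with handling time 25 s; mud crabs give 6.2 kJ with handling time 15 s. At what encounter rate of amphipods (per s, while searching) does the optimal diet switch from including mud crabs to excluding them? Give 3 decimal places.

0.023 per s

At the threshold, the rate on amphipods alone equals the profitability of mud crabs: λ·28/(1 + λ·25) = 6.2/15 = 0.4133.
Rearranging, λ(28 − 0.4133×25) = 0.4133, so λ = 0.4133/17.67 = 0.0234 per s.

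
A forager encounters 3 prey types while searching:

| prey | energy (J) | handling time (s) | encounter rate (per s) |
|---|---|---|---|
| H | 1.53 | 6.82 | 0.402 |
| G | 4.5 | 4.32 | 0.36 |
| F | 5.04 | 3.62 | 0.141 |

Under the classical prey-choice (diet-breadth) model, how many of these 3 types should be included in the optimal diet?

2

Profitabilities (E/h, J/s): F 1.39, G 1.04, H 0.224. Add prey in this order while the next type's profitability exceeds the intake rate on those already taken.
Rate on top 1: 0.4705. G: 1.04 > 0.4705 → include.
Rate on top 2: 0.7603. H: 0.224 < 0.7603 → exclude; stop.
Optimal diet: F, G — 2 of 3 types.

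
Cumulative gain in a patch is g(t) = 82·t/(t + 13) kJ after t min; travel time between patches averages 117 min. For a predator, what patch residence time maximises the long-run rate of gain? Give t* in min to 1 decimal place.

Maximise g(t)/(T+t): set derivative to zero → g'(t)(T+t) = g(t).
g'(t) = 82·13/(t + 13)². Setting 82·13/(t+13)² = 82t/[(t+13)(117+t)] gives 13(117+t) = t(t+13), so t² = 13×117 = 1521.
t* = √1521 = 39 min.

39.0 min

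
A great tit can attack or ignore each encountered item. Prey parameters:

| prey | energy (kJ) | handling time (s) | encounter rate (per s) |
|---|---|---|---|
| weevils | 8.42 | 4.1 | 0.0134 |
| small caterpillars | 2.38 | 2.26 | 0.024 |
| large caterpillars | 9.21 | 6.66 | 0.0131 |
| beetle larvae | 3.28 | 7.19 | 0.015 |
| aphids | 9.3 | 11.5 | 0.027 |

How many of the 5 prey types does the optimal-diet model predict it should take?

5

Rank by E/h (kJ/s): weevils 2.05, large caterpillars 1.38, small caterpillars 1.05, aphids 0.809, beetle larvae 0.456. Include each in turn until the next type's E/h falls below the running intake rate.
Rate on top 1: 0.107. large caterpillars: 1.38 > 0.107 → include.
Rate on top 2: 0.2044. small caterpillars: 1.05 > 0.2044 → include.
Rate on top 3: 0.2429. aphids: 0.809 > 0.2429 → include.
Rate on top 4: 0.3595. beetle larvae: 0.456 > 0.3595 → include.
Optimal diet: weevils, large caterpillars, small caterpillars, aphids, beetle larvae — 5 of 5 types.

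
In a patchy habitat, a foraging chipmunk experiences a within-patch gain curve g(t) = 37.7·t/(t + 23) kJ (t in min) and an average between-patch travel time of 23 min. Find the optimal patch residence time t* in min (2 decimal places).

23.00 min

Maximise g(t)/(T+t): set derivative to zero → g'(t)(T+t) = g(t).
g'(t) = 37.7·23/(t + 23)². Setting 37.7·23/(t+23)² = 37.7t/[(t+23)(23+t)] gives 23(23+t) = t(t+23), so t² = 23×23 = 529.
t* = √529 = 23 min.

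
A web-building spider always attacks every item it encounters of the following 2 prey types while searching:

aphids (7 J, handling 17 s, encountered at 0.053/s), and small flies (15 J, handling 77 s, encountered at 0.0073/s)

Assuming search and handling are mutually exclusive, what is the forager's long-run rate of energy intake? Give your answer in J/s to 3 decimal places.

0.195 J/s

R = Σλ_iE_i / (1 + Σλ_ih_i)
Numerator: 0.053×7 + 0.0073×15 = 0.4805
Denominator: 1 + 0.053×17 + 0.0073×77 = 2.463
R = 0.4805/2.463 = 0.1951 J/s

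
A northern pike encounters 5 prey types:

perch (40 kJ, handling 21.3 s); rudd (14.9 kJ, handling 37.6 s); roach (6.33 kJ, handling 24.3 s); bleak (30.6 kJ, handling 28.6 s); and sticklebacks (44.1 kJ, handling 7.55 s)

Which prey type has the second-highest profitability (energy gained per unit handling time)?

Profitability E/h (kJ/s): perch = 40/21.3 = 1.88, rudd = 14.9/37.6 = 0.396, roach = 6.33/24.3 = 0.26, bleak = 30.6/28.6 = 1.07, sticklebacks = 44.1/7.55 = 5.84.
Ranked: sticklebacks > perch > bleak > rudd > roach.

perch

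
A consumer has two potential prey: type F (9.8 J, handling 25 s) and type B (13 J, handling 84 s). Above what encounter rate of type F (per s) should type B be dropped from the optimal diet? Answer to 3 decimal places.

The zero-one rule: include type B iff E₂/h₂ > λE₁/(1+λh₁). Equality gives the switch point.
λE₁h₂ = E₂ + λE₂h₁ ⇒ λ = E₂/(E₁h₂ − E₂h₁) = 13/(823.2 − 325) = 0.02609 per s.

0.026 per s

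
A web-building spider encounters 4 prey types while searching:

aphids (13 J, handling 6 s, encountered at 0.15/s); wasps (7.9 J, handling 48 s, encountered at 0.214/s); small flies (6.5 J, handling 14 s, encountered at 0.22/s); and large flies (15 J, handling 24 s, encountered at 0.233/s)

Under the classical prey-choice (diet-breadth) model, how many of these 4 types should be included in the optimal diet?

1

Profitabilities (E/h, J/s): aphids 2.17, large flies 0.625, small flies 0.464, wasps 0.165. Add prey in this order while the next type's profitability exceeds the intake rate on those already taken.
Rate on top 1: 1.026. large flies: 0.625 < 1.026 → exclude; stop.
Optimal diet: aphids — 1 of 4 types.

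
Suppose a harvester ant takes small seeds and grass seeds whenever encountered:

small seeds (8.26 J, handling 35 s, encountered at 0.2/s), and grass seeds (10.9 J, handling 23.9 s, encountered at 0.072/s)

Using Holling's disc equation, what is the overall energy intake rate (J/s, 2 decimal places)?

0.25 J/s

R = Σλ_iE_i / (1 + Σλ_ih_i)
Numerator: 0.2×8.26 + 0.072×10.9 = 2.437
Denominator: 1 + 0.2×35 + 0.072×23.9 = 9.721
R = 2.437/9.721 = 0.2507 J/s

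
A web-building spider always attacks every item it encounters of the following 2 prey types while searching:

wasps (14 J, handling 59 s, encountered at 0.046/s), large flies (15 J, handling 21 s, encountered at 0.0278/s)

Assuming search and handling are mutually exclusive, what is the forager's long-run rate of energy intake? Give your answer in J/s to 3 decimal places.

0.247 J/s

R = (0.046×14 + 0.0278×15) / (1 + 0.046×59 + 0.0278×21) = 1.061/4.298 = 0.2469 J/s.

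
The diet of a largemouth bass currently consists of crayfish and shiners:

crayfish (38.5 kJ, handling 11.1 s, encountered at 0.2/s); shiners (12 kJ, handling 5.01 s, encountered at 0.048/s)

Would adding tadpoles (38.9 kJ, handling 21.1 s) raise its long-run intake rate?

Intake rate on the current diet: R = (0.2×38.5 + 0.048×12) / (1 + 0.2×11.1 + 0.048×5.01) = 8.276/3.46 = 2.392 kJ/s.
Profitability of tadpoles: 38.9/21.1 = 1.844 kJ/s.
1.844 < 2.392, so adding tadpoles would lower the average — exclude it.

No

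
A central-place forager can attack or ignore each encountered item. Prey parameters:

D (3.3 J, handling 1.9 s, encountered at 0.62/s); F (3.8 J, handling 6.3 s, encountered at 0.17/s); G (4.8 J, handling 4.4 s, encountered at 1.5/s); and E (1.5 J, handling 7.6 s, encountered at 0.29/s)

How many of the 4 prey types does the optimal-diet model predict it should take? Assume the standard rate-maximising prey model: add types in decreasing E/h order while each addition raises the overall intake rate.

2

Rank by E/h (J/s): D 1.74, G 1.09, F 0.603, E 0.197. Include each in turn until the next type's E/h falls below the running intake rate.
Rate on top 1: 0.9394. G: 1.09 > 0.9394 → include.
Rate on top 2: 1.053. F: 0.603 < 1.053 → exclude; stop.
Optimal diet: D, G — 2 of 4 types.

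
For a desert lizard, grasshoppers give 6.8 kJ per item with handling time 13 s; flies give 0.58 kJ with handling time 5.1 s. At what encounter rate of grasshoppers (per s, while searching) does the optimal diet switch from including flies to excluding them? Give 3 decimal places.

The zero-one rule: include flies iff E₂/h₂ > λE₁/(1+λh₁). Equality gives the switch point.
λE₁h₂ = E₂ + λE₂h₁ ⇒ λ = E₂/(E₁h₂ − E₂h₁) = 0.58/(34.68 − 7.54) = 0.02137 per s.

0.021 per s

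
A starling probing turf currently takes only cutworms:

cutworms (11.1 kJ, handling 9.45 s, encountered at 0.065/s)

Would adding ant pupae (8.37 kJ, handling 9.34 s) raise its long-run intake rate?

Yes

On cutworms alone, R = ΣλE/(1+Σλh) = 0.7215/1.614 = 0.447 kJ/s.
Profitability of ant pupae: 8.37/9.34 = 0.8961 kJ/s.
Since 0.8961 > R, including ant pupae increases the long-run rate.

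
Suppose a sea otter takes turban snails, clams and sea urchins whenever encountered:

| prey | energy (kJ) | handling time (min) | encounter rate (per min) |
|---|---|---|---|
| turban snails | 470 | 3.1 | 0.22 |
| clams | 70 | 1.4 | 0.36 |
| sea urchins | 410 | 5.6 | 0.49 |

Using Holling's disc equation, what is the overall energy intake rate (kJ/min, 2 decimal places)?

R = Σλ_iE_i / (1 + Σλ_ih_i)
Numerator: 0.22×470 + 0.36×70 + 0.49×410 = 329.5
Denominator: 1 + 0.22×3.1 + 0.36×1.4 + 0.49×5.6 = 4.93
R = 329.5/4.93 = 66.84 kJ/min

66.84 kJ/min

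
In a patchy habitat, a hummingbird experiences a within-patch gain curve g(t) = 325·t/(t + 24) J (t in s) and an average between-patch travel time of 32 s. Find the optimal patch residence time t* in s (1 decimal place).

Optimal t* satisfies g'(t*) = g(t*)/(T + t*).
g'(t) = 325·24/(t + 24)². Setting 325·24/(t+24)² = 325t/[(t+24)(32+t)] gives 24(32+t) = t(t+24), so t² = 24×32 = 768.
t* = √768 = 27.71 s.

27.7 s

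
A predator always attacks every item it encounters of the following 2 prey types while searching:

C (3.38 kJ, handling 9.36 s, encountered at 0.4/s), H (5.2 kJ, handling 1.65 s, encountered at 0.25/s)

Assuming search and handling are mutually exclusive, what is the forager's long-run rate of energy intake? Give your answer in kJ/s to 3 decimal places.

Energy encountered per unit search time: 0.4×3.38 + 0.25×5.2 = 2.652 kJ/s.
Handling time per unit search time: 0.4×9.36 + 0.25×1.65 = 4.156.
Rate = 2.652/(1 + 4.156) = 0.5143 kJ/s.

0.514 kJ/s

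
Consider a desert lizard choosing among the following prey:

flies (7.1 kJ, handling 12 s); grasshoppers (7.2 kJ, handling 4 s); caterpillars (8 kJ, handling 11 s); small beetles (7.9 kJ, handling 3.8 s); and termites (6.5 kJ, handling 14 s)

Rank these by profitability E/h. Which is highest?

In descending order of E/h:
small beetles: 7.9/3.8 = 2.08 kJ/s
grasshoppers: 7.2/4 = 1.8 kJ/s
caterpillars: 8/11 = 0.727 kJ/s
flies: 7.1/12 = 0.592 kJ/s
termites: 6.5/14 = 0.464 kJ/s

small beetles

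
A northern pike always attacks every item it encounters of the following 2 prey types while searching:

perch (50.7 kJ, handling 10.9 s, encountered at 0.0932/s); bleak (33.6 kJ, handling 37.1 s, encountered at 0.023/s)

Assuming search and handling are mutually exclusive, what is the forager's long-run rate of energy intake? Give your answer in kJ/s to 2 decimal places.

1.92 kJ/s

R = Σλ_iE_i / (1 + Σλ_ih_i)
Numerator: 0.0932×50.7 + 0.023×33.6 = 5.498
Denominator: 1 + 0.0932×10.9 + 0.023×37.1 = 2.869
R = 5.498/2.869 = 1.916 kJ/s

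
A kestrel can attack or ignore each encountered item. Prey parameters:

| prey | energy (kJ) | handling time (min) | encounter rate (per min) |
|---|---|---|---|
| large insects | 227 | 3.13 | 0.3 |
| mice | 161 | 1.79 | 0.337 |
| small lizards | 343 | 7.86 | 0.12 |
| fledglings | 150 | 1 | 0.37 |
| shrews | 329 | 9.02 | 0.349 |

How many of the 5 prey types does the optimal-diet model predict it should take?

3

Profitabilities (E/h, kJ/min): fledglings 150, mice 89.9, large insects 72.5, small lizards 43.6, shrews 36.5. Add prey in this order while the next type's profitability exceeds the intake rate on those already taken.
Rate on top 1: 40.51. mice: 89.9 > 40.51 → include.
Rate on top 2: 55.62. large insects: 72.5 > 55.62 → include.
Rate on top 3: 61.07. small lizards: 43.6 < 61.07 → exclude; stop.
Optimal diet: fledglings, mice, large insects — 3 of 5 types.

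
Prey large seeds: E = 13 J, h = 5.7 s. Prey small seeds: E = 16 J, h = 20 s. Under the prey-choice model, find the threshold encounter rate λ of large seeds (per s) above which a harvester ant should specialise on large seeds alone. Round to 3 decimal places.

0.095 per s

Drop small seeds once their profitability E₂/h₂ falls below the rate achievable on large seeds alone: E₂/h₂ = λE₁/(1 + λh₁).
Solve for λ: λE₁h₂ = E₂(1 + λh₁) → λ(E₁h₂ − E₂h₁) = E₂ → λ = E₂/(E₁h₂ − E₂h₁).
λ = 16/(13×20 − 16×5.7) = 16/168.8 = 0.09479 per s.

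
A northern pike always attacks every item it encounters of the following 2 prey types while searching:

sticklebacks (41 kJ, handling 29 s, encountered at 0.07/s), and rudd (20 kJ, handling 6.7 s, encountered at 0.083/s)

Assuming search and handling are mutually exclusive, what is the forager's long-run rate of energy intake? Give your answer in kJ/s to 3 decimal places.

Energy encountered per unit search time: 0.07×41 + 0.083×20 = 4.53 kJ/s.
Handling time per unit search time: 0.07×29 + 0.083×6.7 = 2.586.
Rate = 4.53/(1 + 2.586) = 1.263 kJ/s.

1.263 kJ/s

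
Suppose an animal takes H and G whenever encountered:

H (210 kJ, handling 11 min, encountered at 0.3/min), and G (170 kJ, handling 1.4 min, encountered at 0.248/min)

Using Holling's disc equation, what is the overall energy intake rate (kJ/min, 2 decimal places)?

R = Σλ_iE_i / (1 + Σλ_ih_i)
Numerator: 0.3×210 + 0.248×170 = 105.2
Denominator: 1 + 0.3×11 + 0.248×1.4 = 4.647
R = 105.2/4.647 = 22.63 kJ/min

22.63 kJ/min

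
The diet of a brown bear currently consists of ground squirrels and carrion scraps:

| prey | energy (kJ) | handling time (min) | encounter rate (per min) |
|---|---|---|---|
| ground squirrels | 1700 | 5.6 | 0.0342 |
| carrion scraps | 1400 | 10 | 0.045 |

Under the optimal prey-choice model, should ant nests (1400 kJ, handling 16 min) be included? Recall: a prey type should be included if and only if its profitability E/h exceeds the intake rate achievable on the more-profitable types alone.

Yes

Current rate: (0.0342×1700 + 0.045×1400)/(1 + 0.0342×5.6 + 0.045×10) = 73.8 kJ/min.
Profitability of ant nests: 1400/16 = 87.5 kJ/min.
87.5 > 73.8, so adding ant nests raises the average — include it.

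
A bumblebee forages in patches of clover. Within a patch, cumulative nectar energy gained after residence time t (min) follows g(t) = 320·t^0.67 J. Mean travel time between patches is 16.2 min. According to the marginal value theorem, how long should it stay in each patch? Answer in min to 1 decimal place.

32.9 min

Maximise g(t)/(T+t): set derivative to zero → g'(t)(T+t) = g(t).
g'(t) = 0.67·320·t^-0.33. Setting 0.67·320·t^-0.33 = 320·t^0.67/(16.2+t) gives 0.67(16.2+t) = t, so 0.33·t = 0.67×16.2.
t* = 0.67×16.2/0.33 = 32.89 min.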